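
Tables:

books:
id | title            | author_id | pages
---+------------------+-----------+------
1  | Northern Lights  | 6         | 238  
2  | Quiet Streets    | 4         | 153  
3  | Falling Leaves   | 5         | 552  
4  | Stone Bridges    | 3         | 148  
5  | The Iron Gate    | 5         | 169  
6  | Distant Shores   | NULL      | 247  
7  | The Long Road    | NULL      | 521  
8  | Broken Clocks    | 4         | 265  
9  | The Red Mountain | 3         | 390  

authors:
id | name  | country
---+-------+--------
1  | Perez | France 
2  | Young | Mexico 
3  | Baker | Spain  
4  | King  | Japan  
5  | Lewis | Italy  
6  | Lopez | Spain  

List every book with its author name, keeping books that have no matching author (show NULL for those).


LEFT JOIN keeps every row from books (the left table); where author_id has no match in authors, the author columns become NULL. Walk through each book:
  - book 1 (Northern Lights): author_id=6 -> matches Lopez
  - book 2 (Quiet Streets): author_id=4 -> matches King
  - book 3 (Falling Leaves): author_id=5 -> matches Lewis
  - book 4 (Stone Bridges): author_id=3 -> matches Baker
  - book 5 (The Iron Gate): author_id=5 -> matches Lewis
  - book 6 (Distant Shores): author_id=NULL, no match -> kept with NULL
  - book 7 (The Long Road): author_id=NULL, no match -> kept with NULL
  - book 8 (Broken Clocks): author_id=4 -> matches King
  - book 9 (The Red Mountain): author_id=3 -> matches Baker
All 9 rows appear; 2 have NULL author.

SQL:
SELECT a.title, b.name AS author
FROM books a
LEFT JOIN authors b ON a.author_id = b.id

Result:
title            | author
-----------------+-------
Northern Lights  | Lopez 
Quiet Streets    | King  
Falling Leaves   | Lewis 
Stone Bridges    | Baker 
The Iron Gate    | Lewis 
Distant Shores   | NULL  
The Long Road    | NULL  
Broken Clocks    | King  
The Red Mountain | Baker 


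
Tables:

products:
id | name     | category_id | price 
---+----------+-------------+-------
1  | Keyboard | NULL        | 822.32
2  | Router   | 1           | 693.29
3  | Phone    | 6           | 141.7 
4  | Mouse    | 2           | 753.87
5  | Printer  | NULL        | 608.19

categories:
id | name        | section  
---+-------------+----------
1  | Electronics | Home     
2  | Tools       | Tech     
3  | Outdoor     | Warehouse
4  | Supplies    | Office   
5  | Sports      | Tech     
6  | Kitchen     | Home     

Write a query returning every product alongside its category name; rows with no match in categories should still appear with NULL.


LEFT JOIN keeps every row from products (the left table); where category_id has no match in categories, the category columns become NULL. Walk through each product:
  - product 1 (Keyboard): category_id=NULL, no match -> kept with NULL
  - product 2 (Router): category_id=1 -> matches Electronics
  - product 3 (Phone): category_id=6 -> matches Kitchen
  - product 4 (Mouse): category_id=2 -> matches Tools
  - product 5 (Printer): category_id=NULL, no match -> kept with NULL
All 5 rows appear; 2 have NULL category.

SQL:
SELECT a.name, b.name AS category
FROM products a
LEFT JOIN categories b ON a.category_id = b.id

Result:
name     | category   
---------+------------
Keyboard | NULL       
Router   | Electronics
Phone    | Kitchen    
Mouse    | Tools      
Printer  | NULL       


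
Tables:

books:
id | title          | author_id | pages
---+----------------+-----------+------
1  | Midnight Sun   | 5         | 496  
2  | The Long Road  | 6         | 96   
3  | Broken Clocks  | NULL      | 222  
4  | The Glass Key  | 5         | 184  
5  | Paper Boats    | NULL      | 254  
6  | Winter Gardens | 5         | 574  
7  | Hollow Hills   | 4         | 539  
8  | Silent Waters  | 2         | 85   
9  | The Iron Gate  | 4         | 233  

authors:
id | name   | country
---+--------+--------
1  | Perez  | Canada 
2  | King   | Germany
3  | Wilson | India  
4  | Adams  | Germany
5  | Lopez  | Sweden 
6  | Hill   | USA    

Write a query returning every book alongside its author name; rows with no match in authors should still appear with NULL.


LEFT JOIN keeps every row from books (the left table); where author_id has no match in authors, the author columns become NULL. Walk through each book:
  - book 1 (Midnight Sun): author_id=5 -> matches Lopez
  - book 2 (The Long Road): author_id=6 -> matches Hill
  - book 3 (Broken Clocks): author_id=NULL, no match -> kept with NULL
  - book 4 (The Glass Key): author_id=5 -> matches Lopez
  - book 5 (Paper Boats): author_id=NULL, no match -> kept with NULL
  - book 6 (Winter Gardens): author_id=5 -> matches Lopez
  - book 7 (Hollow Hills): author_id=4 -> matches Adams
  - book 8 (Silent Waters): author_id=2 -> matches King
  - book 9 (The Iron Gate): author_id=4 -> matches Adams
All 9 rows appear; 2 have NULL author.

SQL:
SELECT a.title, b.name AS author
FROM books a
LEFT JOIN authors b ON a.author_id = b.id

Result:
title          | author
---------------+-------
Midnight Sun   | Lopez 
The Long Road  | Hill  
Broken Clocks  | NULL  
The Glass Key  | Lopez 
Paper Boats    | NULL  
Winter Gardens | Lopez 
Hollow Hills   | Adams 
Silent Waters  | King  
The Iron Gate  | Adams 


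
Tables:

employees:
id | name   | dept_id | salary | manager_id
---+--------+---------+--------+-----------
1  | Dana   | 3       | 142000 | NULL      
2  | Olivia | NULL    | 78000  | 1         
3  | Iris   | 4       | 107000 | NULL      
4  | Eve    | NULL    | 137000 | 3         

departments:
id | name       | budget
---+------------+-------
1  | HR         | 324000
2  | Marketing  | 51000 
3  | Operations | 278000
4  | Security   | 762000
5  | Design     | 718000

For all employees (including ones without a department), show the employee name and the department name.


LEFT JOIN keeps every row from employees (the left table); where dept_id has no match in departments, the department columns become NULL. Walk through each employee:
  - employee 1 (Dana): dept_id=3 -> matches Operations
  - employee 2 (Olivia): dept_id=NULL, no match -> kept with NULL
  - employee 3 (Iris): dept_id=4 -> matches Security
  - employee 4 (Eve): dept_id=NULL, no match -> kept with NULL
All 4 rows appear; 2 have NULL department.

SQL:
SELECT a.name, b.name AS department
FROM employees a
LEFT JOIN departments b ON a.dept_id = b.id

Result:
name   | department
-------+-----------
Dana   | Operations
Olivia | NULL      
Iris   | Security  
Eve    | NULL      


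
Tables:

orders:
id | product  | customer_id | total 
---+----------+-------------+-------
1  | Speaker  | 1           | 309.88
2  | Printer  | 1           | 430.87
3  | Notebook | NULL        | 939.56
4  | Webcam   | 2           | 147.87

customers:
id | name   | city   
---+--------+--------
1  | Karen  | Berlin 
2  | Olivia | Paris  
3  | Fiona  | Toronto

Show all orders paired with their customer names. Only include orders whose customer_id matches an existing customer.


INNER JOIN keeps only orders rows whose customer_id matches an id in customers. Walk through each order:
  - order 1 (Speaker): customer_id=1 -> matches Karen
  - order 2 (Printer): customer_id=1 -> matches Karen
  - order 3 (Notebook): customer_id=NULL, no match -> dropped
  - order 4 (Webcam): customer_id=2 -> matches Olivia
So 1 of 4 rows is dropped.

SQL:
SELECT a.product, b.name AS customer
FROM orders a
INNER JOIN customers b ON a.customer_id = b.id

Result:
product | customer
--------+---------
Speaker | Karen   
Printer | Karen   
Webcam  | Olivia  


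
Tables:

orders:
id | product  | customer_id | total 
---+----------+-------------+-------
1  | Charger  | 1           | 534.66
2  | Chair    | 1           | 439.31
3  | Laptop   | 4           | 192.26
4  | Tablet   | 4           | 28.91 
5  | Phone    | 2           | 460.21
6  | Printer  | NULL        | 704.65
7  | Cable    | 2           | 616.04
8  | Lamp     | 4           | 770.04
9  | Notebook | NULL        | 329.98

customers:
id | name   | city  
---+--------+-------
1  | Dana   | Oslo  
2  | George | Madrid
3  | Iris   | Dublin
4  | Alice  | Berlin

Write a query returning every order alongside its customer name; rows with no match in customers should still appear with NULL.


LEFT JOIN keeps every row from orders (the left table); where customer_id has no match in customers, the customer columns become NULL. Walk through each order:
  - order 1 (Charger): customer_id=1 -> matches Dana
  - order 2 (Chair): customer_id=1 -> matches Dana
  - order 3 (Laptop): customer_id=4 -> matches Alice
  - order 4 (Tablet): customer_id=4 -> matches Alice
  - order 5 (Phone): customer_id=2 -> matches George
  - order 6 (Printer): customer_id=NULL, no match -> kept with NULL
  - order 7 (Cable): customer_id=2 -> matches George
  - order 8 (Lamp): customer_id=4 -> matches Alice
  - order 9 (Notebook): customer_id=NULL, no match -> kept with NULL
All 9 rows appear; 2 have NULL customer.

SQL:
SELECT a.product, b.name AS customer
FROM orders a
LEFT JOIN customers b ON a.customer_id = b.id

Result:
product  | customer
---------+---------
Charger  | Dana    
Chair    | Dana    
Laptop   | Alice   
Tablet   | Alice   
Phone    | George  
Printer  | NULL    
Cable    | George  
Lamp     | Alice   
Notebook | NULL    


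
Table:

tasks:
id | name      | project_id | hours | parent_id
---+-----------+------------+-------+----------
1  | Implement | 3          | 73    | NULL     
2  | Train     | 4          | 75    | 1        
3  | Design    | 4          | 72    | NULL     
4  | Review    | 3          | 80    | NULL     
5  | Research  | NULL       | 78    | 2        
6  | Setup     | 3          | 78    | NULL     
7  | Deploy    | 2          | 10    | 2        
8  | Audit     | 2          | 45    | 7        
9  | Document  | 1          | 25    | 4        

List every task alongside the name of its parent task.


This is a self-join: tasks is joined to a second copy of itself, matching each row's parent_id to another row's id. Use LEFT JOIN so rows with parent_id=NULL are kept.
  - task 1 (Implement): parent_id=NULL -> NULL
  - task 2 (Train): parent_id=1 -> Implement
  - task 3 (Design): parent_id=NULL -> NULL
  - task 4 (Review): parent_id=NULL -> NULL
  - task 5 (Research): parent_id=2 -> Train
  - task 6 (Setup): parent_id=NULL -> NULL
  - task 7 (Deploy): parent_id=2 -> Train
  - task 8 (Audit): parent_id=7 -> Deploy
  - task 9 (Document): parent_id=4 -> Review

SQL:
SELECT a.name AS item, b.name AS parent
FROM tasks a
LEFT JOIN tasks b ON a.parent_id = b.id

Result:
item      | parent   
----------+----------
Implement | NULL     
Train     | Implement
Design    | NULL     
Review    | NULL     
Research  | Train    
Setup     | NULL     
Deploy    | Train    
Audit     | Deploy   
Document  | Review   


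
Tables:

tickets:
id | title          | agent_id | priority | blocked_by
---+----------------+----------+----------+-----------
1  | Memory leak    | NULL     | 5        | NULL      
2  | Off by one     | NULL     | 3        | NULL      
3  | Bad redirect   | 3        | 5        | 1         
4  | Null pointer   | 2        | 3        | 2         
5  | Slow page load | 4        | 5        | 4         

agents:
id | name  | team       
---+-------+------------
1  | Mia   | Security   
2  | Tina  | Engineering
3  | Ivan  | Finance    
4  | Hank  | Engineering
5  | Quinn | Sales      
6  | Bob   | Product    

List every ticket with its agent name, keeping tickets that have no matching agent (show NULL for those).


LEFT JOIN keeps every row from tickets (the left table); where agent_id has no match in agents, the agent columns become NULL. Walk through each ticket:
  - ticket 1 (Memory leak): agent_id=NULL, no match -> kept with NULL
  - ticket 2 (Off by one): agent_id=NULL, no match -> kept with NULL
  - ticket 3 (Bad redirect): agent_id=3 -> matches Ivan
  - ticket 4 (Null pointer): agent_id=2 -> matches Tina
  - ticket 5 (Slow page load): agent_id=4 -> matches Hank
All 5 rows appear; 2 have NULL agent.

SQL:
SELECT a.title, b.name AS agent
FROM tickets a
LEFT JOIN agents b ON a.agent_id = b.id

Result:
title          | agent
---------------+------
Memory leak    | NULL 
Off by one     | NULL 
Bad redirect   | Ivan 
Null pointer   | Tina 
Slow page load | Hank 


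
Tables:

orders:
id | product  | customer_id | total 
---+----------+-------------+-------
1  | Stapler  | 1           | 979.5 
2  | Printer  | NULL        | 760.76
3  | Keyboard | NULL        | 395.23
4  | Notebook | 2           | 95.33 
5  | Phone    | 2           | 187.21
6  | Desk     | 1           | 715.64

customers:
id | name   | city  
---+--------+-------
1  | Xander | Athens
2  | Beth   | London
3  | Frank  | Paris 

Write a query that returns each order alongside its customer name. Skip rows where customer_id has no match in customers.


INNER JOIN keeps only orders rows whose customer_id matches an id in customers. Walk through each order:
  - order 1 (Stapler): customer_id=1 -> matches Xander
  - order 2 (Printer): customer_id=NULL, no match -> dropped
  - order 3 (Keyboard): customer_id=NULL, no match -> dropped
  - order 4 (Notebook): customer_id=2 -> matches Beth
  - order 5 (Phone): customer_id=2 -> matches Beth
  - order 6 (Desk): customer_id=1 -> matches Xander
So 2 of 6 rows are dropped.

SQL:
SELECT a.product, b.name AS customer
FROM orders a
INNER JOIN customers b ON a.customer_id = b.id

Result:
product  | customer
---------+---------
Stapler  | Xander  
Notebook | Beth    
Phone    | Beth    
Desk     | Xander  


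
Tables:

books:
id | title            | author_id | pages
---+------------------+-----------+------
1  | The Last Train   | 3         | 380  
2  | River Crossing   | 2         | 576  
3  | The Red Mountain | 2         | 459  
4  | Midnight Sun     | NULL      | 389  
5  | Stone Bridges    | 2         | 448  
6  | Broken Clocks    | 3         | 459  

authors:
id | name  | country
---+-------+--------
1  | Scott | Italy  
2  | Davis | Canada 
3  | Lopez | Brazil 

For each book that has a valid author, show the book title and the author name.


INNER JOIN keeps only books rows whose author_id matches an id in authors. Walk through each book:
  - book 1 (The Last Train): author_id=3 -> matches Lopez
  - book 2 (River Crossing): author_id=2 -> matches Davis
  - book 3 (The Red Mountain): author_id=2 -> matches Davis
  - book 4 (Midnight Sun): author_id=NULL, no match -> dropped
  - book 5 (Stone Bridges): author_id=2 -> matches Davis
  - book 6 (Broken Clocks): author_id=3 -> matches Lopez
So 1 of 6 rows is dropped.

SQL:
SELECT a.title, b.name AS author
FROM books a
INNER JOIN authors b ON a.author_id = b.id

Result:
title            | author
-----------------+-------
The Last Train   | Lopez 
River Crossing   | Davis 
The Red Mountain | Davis 
Stone Bridges    | Davis 
Broken Clocks    | Lopez 


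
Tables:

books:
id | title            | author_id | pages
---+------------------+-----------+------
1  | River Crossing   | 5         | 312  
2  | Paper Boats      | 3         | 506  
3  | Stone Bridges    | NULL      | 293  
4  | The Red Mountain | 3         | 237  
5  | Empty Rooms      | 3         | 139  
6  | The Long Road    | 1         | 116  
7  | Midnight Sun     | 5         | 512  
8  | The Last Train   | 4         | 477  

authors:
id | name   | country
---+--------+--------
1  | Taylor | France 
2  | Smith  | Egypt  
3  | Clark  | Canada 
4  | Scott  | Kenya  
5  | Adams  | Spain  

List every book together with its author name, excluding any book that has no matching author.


INNER JOIN keeps only books rows whose author_id matches an id in authors. Walk through each book:
  - book 1 (River Crossing): author_id=5 -> matches Adams
  - book 2 (Paper Boats): author_id=3 -> matches Clark
  - book 3 (Stone Bridges): author_id=NULL, no match -> dropped
  - book 4 (The Red Mountain): author_id=3 -> matches Clark
  - book 5 (Empty Rooms): author_id=3 -> matches Clark
  - book 6 (The Long Road): author_id=1 -> matches Taylor
  - book 7 (Midnight Sun): author_id=5 -> matches Adams
  - book 8 (The Last Train): author_id=4 -> matches Scott
So 1 of 8 rows is dropped.

SQL:
SELECT a.title, b.name AS author
FROM books a
INNER JOIN authors b ON a.author_id = b.id

Result:
title            | author
-----------------+-------
River Crossing   | Adams 
Paper Boats      | Clark 
The Red Mountain | Clark 
Empty Rooms      | Clark 
The Long Road    | Taylor
Midnight Sun     | Adams 
The Last Train   | Scott 


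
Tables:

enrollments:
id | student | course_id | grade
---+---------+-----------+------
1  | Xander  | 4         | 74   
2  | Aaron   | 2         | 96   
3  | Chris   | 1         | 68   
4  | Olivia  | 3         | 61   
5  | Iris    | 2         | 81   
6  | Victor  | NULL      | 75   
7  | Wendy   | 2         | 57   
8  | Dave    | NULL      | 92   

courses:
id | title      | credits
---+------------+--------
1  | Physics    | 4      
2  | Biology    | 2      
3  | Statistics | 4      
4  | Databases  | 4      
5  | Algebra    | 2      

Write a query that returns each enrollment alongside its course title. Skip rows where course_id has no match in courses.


INNER JOIN keeps only enrollments rows whose course_id matches an id in courses. Walk through each enrollment:
  - enrollment 1 (Xander): course_id=4 -> matches Databases
  - enrollment 2 (Aaron): course_id=2 -> matches Biology
  - enrollment 3 (Chris): course_id=1 -> matches Physics
  - enrollment 4 (Olivia): course_id=3 -> matches Statistics
  - enrollment 5 (Iris): course_id=2 -> matches Biology
  - enrollment 6 (Victor): course_id=NULL, no match -> dropped
  - enrollment 7 (Wendy): course_id=2 -> matches Biology
  - enrollment 8 (Dave): course_id=NULL, no match -> dropped
So 2 of 8 rows are dropped.

SQL:
SELECT a.student, b.title AS course
FROM enrollments a
INNER JOIN courses b ON a.course_id = b.id

Result:
student | course    
--------+-----------
Xander  | Databases 
Aaron   | Biology   
Chris   | Physics   
Olivia  | Statistics
Iris    | Biology   
Wendy   | Biology   


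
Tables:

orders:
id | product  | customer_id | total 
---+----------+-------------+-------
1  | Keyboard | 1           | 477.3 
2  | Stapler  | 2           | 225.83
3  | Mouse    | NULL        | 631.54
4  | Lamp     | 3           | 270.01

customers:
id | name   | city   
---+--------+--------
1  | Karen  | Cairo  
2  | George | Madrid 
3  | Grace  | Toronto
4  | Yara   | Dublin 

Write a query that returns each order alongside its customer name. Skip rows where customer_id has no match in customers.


INNER JOIN keeps only orders rows whose customer_id matches an id in customers. Walk through each order:
  - order 1 (Keyboard): customer_id=1 -> matches Karen
  - order 2 (Stapler): customer_id=2 -> matches George
  - order 3 (Mouse): customer_id=NULL, no match -> dropped
  - order 4 (Lamp): customer_id=3 -> matches Grace
So 1 of 4 rows is dropped.

SQL:
SELECT a.product, b.name AS customer
FROM orders a
INNER JOIN customers b ON a.customer_id = b.id

Result:
product  | customer
---------+---------
Keyboard | Karen   
Stapler  | George  
Lamp     | Grace   


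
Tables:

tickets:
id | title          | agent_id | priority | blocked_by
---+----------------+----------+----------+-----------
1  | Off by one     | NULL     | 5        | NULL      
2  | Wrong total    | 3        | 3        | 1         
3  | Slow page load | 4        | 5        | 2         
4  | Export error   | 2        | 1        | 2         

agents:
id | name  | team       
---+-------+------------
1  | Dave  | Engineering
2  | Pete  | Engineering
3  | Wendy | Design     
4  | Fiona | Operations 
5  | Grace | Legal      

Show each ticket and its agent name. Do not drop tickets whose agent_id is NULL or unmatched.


LEFT JOIN keeps every row from tickets (the left table); where agent_id has no match in agents, the agent columns become NULL. Walk through each ticket:
  - ticket 1 (Off by one): agent_id=NULL, no match -> kept with NULL
  - ticket 2 (Wrong total): agent_id=3 -> matches Wendy
  - ticket 3 (Slow page load): agent_id=4 -> matches Fiona
  - ticket 4 (Export error): agent_id=2 -> matches Pete
All 4 rows appear; 1 has NULL agent.

SQL:
SELECT a.title, b.name AS agent
FROM tickets a
LEFT JOIN agents b ON a.agent_id = b.id

Result:
title          | agent
---------------+------
Off by one     | NULL 
Wrong total    | Wendy
Slow page load | Fiona
Export error   | Pete 


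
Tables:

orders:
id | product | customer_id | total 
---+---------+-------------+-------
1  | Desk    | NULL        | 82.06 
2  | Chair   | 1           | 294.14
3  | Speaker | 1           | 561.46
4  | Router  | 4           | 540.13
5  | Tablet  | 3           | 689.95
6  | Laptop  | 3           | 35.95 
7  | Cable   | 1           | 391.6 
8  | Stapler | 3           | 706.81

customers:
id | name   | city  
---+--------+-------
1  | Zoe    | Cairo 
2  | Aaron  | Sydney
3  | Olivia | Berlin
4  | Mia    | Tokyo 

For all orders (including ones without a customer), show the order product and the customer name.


LEFT JOIN keeps every row from orders (the left table); where customer_id has no match in customers, the customer columns become NULL. Walk through each order:
  - order 1 (Desk): customer_id=NULL, no match -> kept with NULL
  - order 2 (Chair): customer_id=1 -> matches Zoe
  - order 3 (Speaker): customer_id=1 -> matches Zoe
  - order 4 (Router): customer_id=4 -> matches Mia
  - order 5 (Tablet): customer_id=3 -> matches Olivia
  - order 6 (Laptop): customer_id=3 -> matches Olivia
  - order 7 (Cable): customer_id=1 -> matches Zoe
  - order 8 (Stapler): customer_id=3 -> matches Olivia
All 8 rows appear; 1 has NULL customer.

SQL:
SELECT a.product, b.name AS customer
FROM orders a
LEFT JOIN customers b ON a.customer_id = b.id

Result:
product | customer
--------+---------
Desk    | NULL    
Chair   | Zoe     
Speaker | Zoe     
Router  | Mia     
Tablet  | Olivia  
Laptop  | Olivia  
Cable   | Zoe     
Stapler | Olivia  


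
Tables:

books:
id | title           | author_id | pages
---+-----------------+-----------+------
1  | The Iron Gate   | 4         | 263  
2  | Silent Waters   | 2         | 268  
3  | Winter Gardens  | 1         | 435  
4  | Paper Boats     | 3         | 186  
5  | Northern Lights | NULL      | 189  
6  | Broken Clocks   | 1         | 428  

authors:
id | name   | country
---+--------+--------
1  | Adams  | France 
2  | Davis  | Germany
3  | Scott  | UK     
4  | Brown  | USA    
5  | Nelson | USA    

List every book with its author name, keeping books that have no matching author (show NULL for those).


LEFT JOIN keeps every row from books (the left table); where author_id has no match in authors, the author columns become NULL. Walk through each book:
  - book 1 (The Iron Gate): author_id=4 -> matches Brown
  - book 2 (Silent Waters): author_id=2 -> matches Davis
  - book 3 (Winter Gardens): author_id=1 -> matches Adams
  - book 4 (Paper Boats): author_id=3 -> matches Scott
  - book 5 (Northern Lights): author_id=NULL, no match -> kept with NULL
  - book 6 (Broken Clocks): author_id=1 -> matches Adams
All 6 rows appear; 1 has NULL author.

SQL:
SELECT a.title, b.name AS author
FROM books a
LEFT JOIN authors b ON a.author_id = b.id

Result:
title           | author
----------------+-------
The Iron Gate   | Brown 
Silent Waters   | Davis 
Winter Gardens  | Adams 
Paper Boats     | Scott 
Northern Lights | NULL  
Broken Clocks   | Adams 


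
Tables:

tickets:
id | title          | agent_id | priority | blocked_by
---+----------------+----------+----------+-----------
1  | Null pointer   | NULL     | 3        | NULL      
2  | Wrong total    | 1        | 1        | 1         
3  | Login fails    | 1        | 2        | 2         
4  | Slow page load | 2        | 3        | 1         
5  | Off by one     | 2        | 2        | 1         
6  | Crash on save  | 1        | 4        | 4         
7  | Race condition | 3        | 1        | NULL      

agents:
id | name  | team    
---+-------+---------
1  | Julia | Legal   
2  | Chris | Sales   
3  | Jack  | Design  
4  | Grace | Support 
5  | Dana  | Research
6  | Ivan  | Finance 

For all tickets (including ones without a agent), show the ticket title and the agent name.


LEFT JOIN keeps every row from tickets (the left table); where agent_id has no match in agents, the agent columns become NULL. Walk through each ticket:
  - ticket 1 (Null pointer): agent_id=NULL, no match -> kept with NULL
  - ticket 2 (Wrong total): agent_id=1 -> matches Julia
  - ticket 3 (Login fails): agent_id=1 -> matches Julia
  - ticket 4 (Slow page load): agent_id=2 -> matches Chris
  - ticket 5 (Off by one): agent_id=2 -> matches Chris
  - ticket 6 (Crash on save): agent_id=1 -> matches Julia
  - ticket 7 (Race condition): agent_id=3 -> matches Jack
All 7 rows appear; 1 has NULL agent.

SQL:
SELECT a.title, b.name AS agent
FROM tickets a
LEFT JOIN agents b ON a.agent_id = b.id

Result:
title          | agent
---------------+------
Null pointer   | NULL 
Wrong total    | Julia
Login fails    | Julia
Slow page load | Chris
Off by one     | Chris
Crash on save  | Julia
Race condition | Jack 


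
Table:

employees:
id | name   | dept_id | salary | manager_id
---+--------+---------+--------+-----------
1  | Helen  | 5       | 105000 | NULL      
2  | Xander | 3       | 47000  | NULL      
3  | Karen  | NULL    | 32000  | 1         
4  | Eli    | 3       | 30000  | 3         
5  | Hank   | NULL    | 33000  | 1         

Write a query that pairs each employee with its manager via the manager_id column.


This is a self-join: employees is joined to a second copy of itself, matching each row's manager_id to another row's id. Use LEFT JOIN so rows with manager_id=NULL are kept.
  - employee 1 (Helen): manager_id=NULL -> NULL
  - employee 2 (Xander): manager_id=NULL -> NULL
  - employee 3 (Karen): manager_id=1 -> Helen
  - employee 4 (Eli): manager_id=3 -> Karen
  - employee 5 (Hank): manager_id=1 -> Helen

SQL:
SELECT a.name AS item, b.name AS manager
FROM employees a
LEFT JOIN employees b ON a.manager_id = b.id

Result:
item   | manager
-------+--------
Helen  | NULL   
Xander | NULL   
Karen  | Helen  
Eli    | Karen  
Hank   | Helen  


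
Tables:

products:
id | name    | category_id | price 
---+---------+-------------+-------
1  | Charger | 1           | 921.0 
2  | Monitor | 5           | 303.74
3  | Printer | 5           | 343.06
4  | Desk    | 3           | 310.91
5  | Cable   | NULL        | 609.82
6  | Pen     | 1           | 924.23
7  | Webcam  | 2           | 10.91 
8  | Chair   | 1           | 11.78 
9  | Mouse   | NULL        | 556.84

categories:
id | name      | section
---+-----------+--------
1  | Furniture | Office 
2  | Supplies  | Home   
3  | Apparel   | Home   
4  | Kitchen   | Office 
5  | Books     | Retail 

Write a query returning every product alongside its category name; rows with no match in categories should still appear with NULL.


LEFT JOIN keeps every row from products (the left table); where category_id has no match in categories, the category columns become NULL. Walk through each product:
  - product 1 (Charger): category_id=1 -> matches Furniture
  - product 2 (Monitor): category_id=5 -> matches Books
  - product 3 (Printer): category_id=5 -> matches Books
  - product 4 (Desk): category_id=3 -> matches Apparel
  - product 5 (Cable): category_id=NULL, no match -> kept with NULL
  - product 6 (Pen): category_id=1 -> matches Furniture
  - product 7 (Webcam): category_id=2 -> matches Supplies
  - product 8 (Chair): category_id=1 -> matches Furniture
  - product 9 (Mouse): category_id=NULL, no match -> kept with NULL
All 9 rows appear; 2 have NULL category.

SQL:
SELECT a.name, b.name AS category
FROM products a
LEFT JOIN categories b ON a.category_id = b.id

Result:
name    | category 
--------+----------
Charger | Furniture
Monitor | Books    
Printer | Books    
Desk    | Apparel  
Cable   | NULL     
Pen     | Furniture
Webcam  | Supplies 
Chair   | Furniture
Mouse   | NULL     


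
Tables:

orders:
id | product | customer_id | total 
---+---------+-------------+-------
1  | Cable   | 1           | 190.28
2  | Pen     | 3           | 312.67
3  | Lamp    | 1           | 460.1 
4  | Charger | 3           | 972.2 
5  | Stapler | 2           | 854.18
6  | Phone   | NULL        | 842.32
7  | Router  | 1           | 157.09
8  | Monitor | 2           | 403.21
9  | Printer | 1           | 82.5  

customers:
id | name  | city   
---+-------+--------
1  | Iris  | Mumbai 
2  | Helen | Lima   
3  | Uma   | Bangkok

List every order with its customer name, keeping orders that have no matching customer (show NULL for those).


LEFT JOIN keeps every row from orders (the left table); where customer_id has no match in customers, the customer columns become NULL. Walk through each order:
  - order 1 (Cable): customer_id=1 -> matches Iris
  - order 2 (Pen): customer_id=3 -> matches Uma
  - order 3 (Lamp): customer_id=1 -> matches Iris
  - order 4 (Charger): customer_id=3 -> matches Uma
  - order 5 (Stapler): customer_id=2 -> matches Helen
  - order 6 (Phone): customer_id=NULL, no match -> kept with NULL
  - order 7 (Router): customer_id=1 -> matches Iris
  - order 8 (Monitor): customer_id=2 -> matches Helen
  - order 9 (Printer): customer_id=1 -> matches Iris
All 9 rows appear; 1 has NULL customer.

SQL:
SELECT a.product, b.name AS customer
FROM orders a
LEFT JOIN customers b ON a.customer_id = b.id

Result:
product | customer
--------+---------
Cable   | Iris    
Pen     | Uma     
Lamp    | Iris    
Charger | Uma     
Stapler | Helen   
Phone   | NULL    
Router  | Iris    
Monitor | Helen   
Printer | Iris    


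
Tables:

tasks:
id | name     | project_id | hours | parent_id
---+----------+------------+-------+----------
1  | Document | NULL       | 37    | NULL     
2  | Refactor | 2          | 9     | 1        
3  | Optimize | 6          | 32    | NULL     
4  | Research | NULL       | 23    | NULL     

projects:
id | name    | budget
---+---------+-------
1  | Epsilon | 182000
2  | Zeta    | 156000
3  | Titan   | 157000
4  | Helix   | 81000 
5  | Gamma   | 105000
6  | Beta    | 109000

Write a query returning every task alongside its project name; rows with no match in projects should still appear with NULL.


LEFT JOIN keeps every row from tasks (the left table); where project_id has no match in projects, the project columns become NULL. Walk through each task:
  - task 1 (Document): project_id=NULL, no match -> kept with NULL
  - task 2 (Refactor): project_id=2 -> matches Zeta
  - task 3 (Optimize): project_id=6 -> matches Beta
  - task 4 (Research): project_id=NULL, no match -> kept with NULL
All 4 rows appear; 2 have NULL project.

SQL:
SELECT a.name, b.name AS project
FROM tasks a
LEFT JOIN projects b ON a.project_id = b.id

Result:
name     | project
---------+--------
Document | NULL   
Refactor | Zeta   
Optimize | Beta   
Research | NULL   


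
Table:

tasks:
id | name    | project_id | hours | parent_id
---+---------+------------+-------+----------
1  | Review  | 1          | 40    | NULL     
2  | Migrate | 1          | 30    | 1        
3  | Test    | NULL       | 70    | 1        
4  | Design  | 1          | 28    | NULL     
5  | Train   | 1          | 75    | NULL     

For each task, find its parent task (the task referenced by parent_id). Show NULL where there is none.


This is a self-join: tasks is joined to a second copy of itself, matching each row's parent_id to another row's id. Use LEFT JOIN so rows with parent_id=NULL are kept.
  - task 1 (Review): parent_id=NULL -> NULL
  - task 2 (Migrate): parent_id=1 -> Review
  - task 3 (Test): parent_id=1 -> Review
  - task 4 (Design): parent_id=NULL -> NULL
  - task 5 (Train): parent_id=NULL -> NULL

SQL:
SELECT a.name AS item, b.name AS parent
FROM tasks a
LEFT JOIN tasks b ON a.parent_id = b.id

Result:
item    | parent
--------+-------
Review  | NULL  
Migrate | Review
Test    | Review
Design  | NULL  
Train   | NULL  


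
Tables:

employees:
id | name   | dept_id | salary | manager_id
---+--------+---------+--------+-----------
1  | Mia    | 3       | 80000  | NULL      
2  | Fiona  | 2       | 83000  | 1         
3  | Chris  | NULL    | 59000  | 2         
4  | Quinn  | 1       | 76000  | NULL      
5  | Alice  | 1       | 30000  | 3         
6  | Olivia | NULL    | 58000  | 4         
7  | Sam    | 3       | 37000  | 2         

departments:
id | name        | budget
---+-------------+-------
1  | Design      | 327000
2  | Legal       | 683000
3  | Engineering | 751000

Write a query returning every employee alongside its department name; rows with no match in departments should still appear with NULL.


LEFT JOIN keeps every row from employees (the left table); where dept_id has no match in departments, the department columns become NULL. Walk through each employee:
  - employee 1 (Mia): dept_id=3 -> matches Engineering
  - employee 2 (Fiona): dept_id=2 -> matches Legal
  - employee 3 (Chris): dept_id=NULL, no match -> kept with NULL
  - employee 4 (Quinn): dept_id=1 -> matches Design
  - employee 5 (Alice): dept_id=1 -> matches Design
  - employee 6 (Olivia): dept_id=NULL, no match -> kept with NULL
  - employee 7 (Sam): dept_id=3 -> matches Engineering
All 7 rows appear; 2 have NULL department.

SQL:
SELECT a.name, b.name AS department
FROM employees a
LEFT JOIN departments b ON a.dept_id = b.id

Result:
name   | department 
-------+------------
Mia    | Engineering
Fiona  | Legal      
Chris  | NULL       
Quinn  | Design     
Alice  | Design     
Olivia | NULL       
Sam    | Engineering


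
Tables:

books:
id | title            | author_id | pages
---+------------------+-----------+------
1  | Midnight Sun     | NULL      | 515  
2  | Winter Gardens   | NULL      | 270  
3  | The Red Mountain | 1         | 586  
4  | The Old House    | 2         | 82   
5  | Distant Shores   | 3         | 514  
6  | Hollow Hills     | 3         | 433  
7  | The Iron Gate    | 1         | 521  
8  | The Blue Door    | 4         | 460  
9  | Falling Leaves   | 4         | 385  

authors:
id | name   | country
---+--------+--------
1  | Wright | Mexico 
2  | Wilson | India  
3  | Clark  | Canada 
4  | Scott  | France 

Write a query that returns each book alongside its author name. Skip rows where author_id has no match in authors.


INNER JOIN keeps only books rows whose author_id matches an id in authors. Walk through each book:
  - book 1 (Midnight Sun): author_id=NULL, no match -> dropped
  - book 2 (Winter Gardens): author_id=NULL, no match -> dropped
  - book 3 (The Red Mountain): author_id=1 -> matches Wright
  - book 4 (The Old House): author_id=2 -> matches Wilson
  - book 5 (Distant Shores): author_id=3 -> matches Clark
  - book 6 (Hollow Hills): author_id=3 -> matches Clark
  - book 7 (The Iron Gate): author_id=1 -> matches Wright
  - book 8 (The Blue Door): author_id=4 -> matches Scott
  - book 9 (Falling Leaves): author_id=4 -> matches Scott
So 2 of 9 rows are dropped.

SQL:
SELECT a.title, b.name AS author
FROM books a
INNER JOIN authors b ON a.author_id = b.id

Result:
title            | author
-----------------+-------
The Red Mountain | Wright
The Old House    | Wilson
Distant Shores   | Clark 
Hollow Hills     | Clark 
The Iron Gate    | Wright
The Blue Door    | Scott 
Falling Leaves   | Scott 


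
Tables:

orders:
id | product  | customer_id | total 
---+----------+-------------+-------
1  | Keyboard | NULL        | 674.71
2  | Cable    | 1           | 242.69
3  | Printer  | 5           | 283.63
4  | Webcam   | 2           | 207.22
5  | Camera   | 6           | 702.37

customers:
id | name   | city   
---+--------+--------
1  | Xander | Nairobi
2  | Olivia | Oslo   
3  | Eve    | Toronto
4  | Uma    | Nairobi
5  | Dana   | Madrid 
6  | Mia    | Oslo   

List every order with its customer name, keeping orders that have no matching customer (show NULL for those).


LEFT JOIN keeps every row from orders (the left table); where customer_id has no match in customers, the customer columns become NULL. Walk through each order:
  - order 1 (Keyboard): customer_id=NULL, no match -> kept with NULL
  - order 2 (Cable): customer_id=1 -> matches Xander
  - order 3 (Printer): customer_id=5 -> matches Dana
  - order 4 (Webcam): customer_id=2 -> matches Olivia
  - order 5 (Camera): customer_id=6 -> matches Mia
All 5 rows appear; 1 has NULL customer.

SQL:
SELECT a.product, b.name AS customer
FROM orders a
LEFT JOIN customers b ON a.customer_id = b.id

Result:
product  | customer
---------+---------
Keyboard | NULL    
Cable    | Xander  
Printer  | Dana    
Webcam   | Olivia  
Camera   | Mia     


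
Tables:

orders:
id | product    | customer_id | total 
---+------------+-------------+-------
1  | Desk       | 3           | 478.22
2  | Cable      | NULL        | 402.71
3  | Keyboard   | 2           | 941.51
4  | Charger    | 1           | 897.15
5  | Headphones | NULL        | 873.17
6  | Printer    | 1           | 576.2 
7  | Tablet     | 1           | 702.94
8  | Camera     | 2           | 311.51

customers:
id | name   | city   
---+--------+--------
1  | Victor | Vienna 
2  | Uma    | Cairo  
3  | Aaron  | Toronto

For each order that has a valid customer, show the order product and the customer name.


INNER JOIN keeps only orders rows whose customer_id matches an id in customers. Walk through each order:
  - order 1 (Desk): customer_id=3 -> matches Aaron
  - order 2 (Cable): customer_id=NULL, no match -> dropped
  - order 3 (Keyboard): customer_id=2 -> matches Uma
  - order 4 (Charger): customer_id=1 -> matches Victor
  - order 5 (Headphones): customer_id=NULL, no match -> dropped
  - order 6 (Printer): customer_id=1 -> matches Victor
  - order 7 (Tablet): customer_id=1 -> matches Victor
  - order 8 (Camera): customer_id=2 -> matches Uma
So 2 of 8 rows are dropped.

SQL:
SELECT a.product, b.name AS customer
FROM orders a
INNER JOIN customers b ON a.customer_id = b.id

Result:
product  | customer
---------+---------
Desk     | Aaron   
Keyboard | Uma     
Charger  | Victor  
Printer  | Victor  
Tablet   | Victor  
Camera   | Uma     


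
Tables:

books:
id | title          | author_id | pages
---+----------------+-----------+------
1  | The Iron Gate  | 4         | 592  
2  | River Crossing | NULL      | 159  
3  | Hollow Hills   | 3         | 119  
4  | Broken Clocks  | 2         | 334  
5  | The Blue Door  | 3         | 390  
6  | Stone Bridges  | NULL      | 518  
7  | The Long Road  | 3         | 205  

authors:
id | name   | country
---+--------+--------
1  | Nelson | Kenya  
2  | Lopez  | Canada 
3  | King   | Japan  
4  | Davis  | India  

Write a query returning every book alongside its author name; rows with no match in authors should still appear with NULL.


LEFT JOIN keeps every row from books (the left table); where author_id has no match in authors, the author columns become NULL. Walk through each book:
  - book 1 (The Iron Gate): author_id=4 -> matches Davis
  - book 2 (River Crossing): author_id=NULL, no match -> kept with NULL
  - book 3 (Hollow Hills): author_id=3 -> matches King
  - book 4 (Broken Clocks): author_id=2 -> matches Lopez
  - book 5 (The Blue Door): author_id=3 -> matches King
  - book 6 (Stone Bridges): author_id=NULL, no match -> kept with NULL
  - book 7 (The Long Road): author_id=3 -> matches King
All 7 rows appear; 2 have NULL author.

SQL:
SELECT a.title, b.name AS author
FROM books a
LEFT JOIN authors b ON a.author_id = b.id

Result:
title          | author
---------------+-------
The Iron Gate  | Davis 
River Crossing | NULL  
Hollow Hills   | King  
Broken Clocks  | Lopez 
The Blue Door  | King  
Stone Bridges  | NULL  
The Long Road  | King  


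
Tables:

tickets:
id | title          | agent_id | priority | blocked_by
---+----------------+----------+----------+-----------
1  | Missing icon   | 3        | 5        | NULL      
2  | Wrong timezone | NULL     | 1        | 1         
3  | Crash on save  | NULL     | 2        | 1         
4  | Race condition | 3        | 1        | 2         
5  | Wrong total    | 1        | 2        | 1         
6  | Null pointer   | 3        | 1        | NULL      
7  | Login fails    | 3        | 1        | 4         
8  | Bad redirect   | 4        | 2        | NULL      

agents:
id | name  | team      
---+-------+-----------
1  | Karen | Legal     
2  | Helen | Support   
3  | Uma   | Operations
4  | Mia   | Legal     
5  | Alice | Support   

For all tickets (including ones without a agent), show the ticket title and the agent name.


LEFT JOIN keeps every row from tickets (the left table); where agent_id has no match in agents, the agent columns become NULL. Walk through each ticket:
  - ticket 1 (Missing icon): agent_id=3 -> matches Uma
  - ticket 2 (Wrong timezone): agent_id=NULL, no match -> kept with NULL
  - ticket 3 (Crash on save): agent_id=NULL, no match -> kept with NULL
  - ticket 4 (Race condition): agent_id=3 -> matches Uma
  - ticket 5 (Wrong total): agent_id=1 -> matches Karen
  - ticket 6 (Null pointer): agent_id=3 -> matches Uma
  - ticket 7 (Login fails): agent_id=3 -> matches Uma
  - ticket 8 (Bad redirect): agent_id=4 -> matches Mia
All 8 rows appear; 2 have NULL agent.

SQL:
SELECT a.title, b.name AS agent
FROM tickets a
LEFT JOIN agents b ON a.agent_id = b.id

Result:
title          | agent
---------------+------
Missing icon   | Uma  
Wrong timezone | NULL 
Crash on save  | NULL 
Race condition | Uma  
Wrong total    | Karen
Null pointer   | Uma  
Login fails    | Uma  
Bad redirect   | Mia  
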